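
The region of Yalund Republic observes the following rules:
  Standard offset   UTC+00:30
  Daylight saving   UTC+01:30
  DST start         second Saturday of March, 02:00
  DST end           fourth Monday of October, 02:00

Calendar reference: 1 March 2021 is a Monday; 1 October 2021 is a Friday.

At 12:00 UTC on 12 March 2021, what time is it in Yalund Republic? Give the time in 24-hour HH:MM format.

12:30

1 March 2021 is a Monday, so the first Saturday is March 6 and the second is March 13.
1 October 2021 is a Friday, so the first Monday is October 4 and the fourth is October 25.
At the standard offset (UTC+00:30), 12:00 UTC + 0h30m = 12:30 Yalund Republic standard time.
Daylight saving runs 13 March – 25 October; the standard-time date in Yalund Republic, 12 March 2021, is outside that window, so Yalund Republic is on standard time at UTC+00:30.
12:00 UTC + 0h30m = 12:30 local.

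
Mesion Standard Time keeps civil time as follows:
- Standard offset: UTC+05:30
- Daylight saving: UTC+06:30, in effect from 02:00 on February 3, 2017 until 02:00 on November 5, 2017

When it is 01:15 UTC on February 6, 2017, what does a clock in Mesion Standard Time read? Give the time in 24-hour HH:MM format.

At the standard offset (UTC+05:30), 01:15 UTC + 5h30m = 06:45 Mesion Standard Time standard time.
Daylight saving runs 3 February – 5 November; the standard-time date in Mesion Standard Time, February 6, 2017, is inside that window, so Mesion Standard Time is at UTC+06:30.
01:15 UTC + 6h30m = 07:45 local.

07:45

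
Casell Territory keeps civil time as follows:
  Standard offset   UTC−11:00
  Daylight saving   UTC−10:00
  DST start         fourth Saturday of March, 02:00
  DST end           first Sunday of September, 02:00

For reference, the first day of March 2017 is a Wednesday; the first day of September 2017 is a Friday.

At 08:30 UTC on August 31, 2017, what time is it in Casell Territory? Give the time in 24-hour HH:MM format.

1 March 2017 is a Wednesday, so the first Saturday is March 4 and the fourth is March 25.
1 September 2017 is a Friday, so the first Sunday is September 3.
At the standard offset (UTC−11:00), 08:30 UTC − 11h = 21:30 Casell Territory standard time (rolling into the previous day, 30 August 2017).
The standard-time date in Casell Territory, August 30, 2017, lies within the daylight-saving period (25 March – 3 September), so Casell Territory is on daylight time, UTC−10:00.
08:30 UTC − 10h = 22:30 local (rolling into the previous day, 30 August 2017).

22:30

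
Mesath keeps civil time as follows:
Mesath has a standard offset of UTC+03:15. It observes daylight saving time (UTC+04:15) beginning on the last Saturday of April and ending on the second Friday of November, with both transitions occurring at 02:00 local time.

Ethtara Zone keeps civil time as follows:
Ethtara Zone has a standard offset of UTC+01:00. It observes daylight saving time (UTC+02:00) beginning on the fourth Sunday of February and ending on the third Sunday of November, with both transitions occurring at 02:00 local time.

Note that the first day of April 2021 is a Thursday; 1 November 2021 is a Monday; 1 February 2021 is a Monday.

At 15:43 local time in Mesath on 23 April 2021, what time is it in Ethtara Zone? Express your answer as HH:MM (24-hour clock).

14:28

1 April 2021 is a Thursday, so Saturdays fall on 3, 10, 17, 24; the last is April 24.
1 November 2021 is a Monday, so the first Friday is November 5 and the second is November 12.
Daylight saving runs 24 April – 12 November; 23 April 2021 is outside that window, so Mesath is on standard time at UTC+03:15.
15:43 Mesath − 3h15m = 12:28 UTC.
1 February 2021 is a Monday, so the first Sunday is February 7 and the fourth is February 28.
1 November 2021 is a Monday, so the first Sunday is November 7 and the third is November 21.
At the standard offset (UTC+01:00), 12:28 UTC + 1h = 13:28 Ethtara Zone standard time.
The standard-time date in Ethtara Zone, 23 April 2021, falls between 28 February and 21 November, so daylight saving is in effect and Ethtara Zone is at UTC+02:00.
12:28 UTC + 2h = 14:28 Ethtara Zone.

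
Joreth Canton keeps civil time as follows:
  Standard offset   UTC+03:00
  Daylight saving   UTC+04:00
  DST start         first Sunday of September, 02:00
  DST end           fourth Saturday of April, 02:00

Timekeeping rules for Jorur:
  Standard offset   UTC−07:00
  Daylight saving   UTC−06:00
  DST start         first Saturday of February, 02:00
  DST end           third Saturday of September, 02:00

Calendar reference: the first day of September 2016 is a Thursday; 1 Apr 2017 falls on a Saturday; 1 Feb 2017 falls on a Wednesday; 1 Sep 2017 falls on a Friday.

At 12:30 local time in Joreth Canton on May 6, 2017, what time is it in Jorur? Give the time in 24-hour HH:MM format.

03:30

1 September 2016 is a Thursday, so the first Sunday is September 4.
1 April 2017 is a Saturday, so the first Saturday is April 1 and the fourth is April 22.
May 6, 2017 is outside the daylight-saving period (4 September 2016 – 22 April 2017), so Joreth Canton is on standard time, UTC+03:00.
12:30 Joreth Canton − 3h = 09:30 UTC.
1 February 2017 is a Wednesday, so the first Saturday is February 4.
1 September 2017 is a Friday, so the first Saturday is September 2 and the third is September 16.
At the standard offset (UTC−07:00), 09:30 UTC − 7h = 02:30 Jorur standard time.
Daylight saving runs 4 February – 16 September; the standard-time date in Jorur, May 6, 2017, is inside that window, so Jorur is at UTC−06:00.
09:30 UTC − 6h = 03:30 Jorur.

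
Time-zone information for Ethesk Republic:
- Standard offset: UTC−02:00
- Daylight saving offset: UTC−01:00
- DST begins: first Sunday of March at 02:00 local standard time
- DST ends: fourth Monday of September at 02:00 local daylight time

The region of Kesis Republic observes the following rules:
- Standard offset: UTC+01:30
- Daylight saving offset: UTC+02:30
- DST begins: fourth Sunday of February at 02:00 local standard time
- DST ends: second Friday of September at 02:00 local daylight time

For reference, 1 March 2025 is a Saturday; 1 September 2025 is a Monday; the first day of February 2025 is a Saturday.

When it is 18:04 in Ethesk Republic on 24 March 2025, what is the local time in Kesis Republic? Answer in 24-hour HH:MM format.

1 March 2025 is a Saturday, so the first Sunday is March 2.
1 September 2025 is a Monday, so the first Monday is September 1 and the fourth is September 22.
Daylight saving runs 2 March – 22 September; 24 March 2025 is inside that window, so Ethesk Republic is at UTC−01:00.
18:04 Ethesk Republic + 1h = 19:04 UTC.
1 February 2025 is a Saturday, so the first Sunday is February 2 and the fourth is February 23.
1 September 2025 is a Monday, so the first Friday is September 5 and the second is September 12.
At the standard offset (UTC+01:30), 19:04 UTC + 1h30m = 20:34 Kesis Republic standard time.
Daylight saving runs 23 February – 12 September; the standard-time date in Kesis Republic, 24 March 2025, is inside that window, so Kesis Republic is at UTC+02:30.
19:04 UTC + 2h30m = 21:34 Kesis Republic.

21:34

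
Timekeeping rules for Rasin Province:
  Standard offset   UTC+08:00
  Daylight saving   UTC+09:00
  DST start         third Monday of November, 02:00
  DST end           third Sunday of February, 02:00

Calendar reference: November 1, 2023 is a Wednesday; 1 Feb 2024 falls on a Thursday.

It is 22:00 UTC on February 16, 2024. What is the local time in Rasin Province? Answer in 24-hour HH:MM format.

07:00

1 November 2023 is a Wednesday, so the first Monday is November 6 and the third is November 20.
1 February 2024 is a Thursday, so the first Sunday is February 4 and the third is February 18.
At the standard offset (UTC+08:00), 22:00 UTC + 8h = 06:00 Rasin Province standard time (rolling into the next day, 17 February 2024).
The standard-time date in Rasin Province, February 17, 2024, falls between 20 November 2023 and 18 February 2024, so daylight saving is in effect and Rasin Province is at UTC+09:00.
22:00 UTC + 9h = 07:00 local (rolling into the next day, 17 February 2024).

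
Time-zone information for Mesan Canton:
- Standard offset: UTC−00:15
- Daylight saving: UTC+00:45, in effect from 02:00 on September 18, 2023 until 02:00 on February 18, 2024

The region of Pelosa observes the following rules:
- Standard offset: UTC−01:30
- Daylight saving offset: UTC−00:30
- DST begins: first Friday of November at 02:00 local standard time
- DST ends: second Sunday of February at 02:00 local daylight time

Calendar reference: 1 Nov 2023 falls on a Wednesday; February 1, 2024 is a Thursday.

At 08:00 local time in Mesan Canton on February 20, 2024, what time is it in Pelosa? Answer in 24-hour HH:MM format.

06:45

February 20, 2024 is outside the daylight-saving period (18 September 2023 – 18 February 2024), so Mesan Canton is on standard time, UTC−00:15.
08:00 Mesan Canton + 0h15m = 08:15 UTC.
1 November 2023 is a Wednesday, so the first Friday is November 3.
1 February 2024 is a Thursday, so the first Sunday is February 4 and the second is February 11.
At the standard offset (UTC−01:30), 08:15 UTC − 1h30m = 06:45 Pelosa standard time.
Daylight saving runs 3 November 2023 – 11 February 2024; the standard-time date in Pelosa, February 20, 2024, is outside that window, so Pelosa is on standard time at UTC−01:30.
08:15 UTC − 1h30m = 06:45 Pelosa.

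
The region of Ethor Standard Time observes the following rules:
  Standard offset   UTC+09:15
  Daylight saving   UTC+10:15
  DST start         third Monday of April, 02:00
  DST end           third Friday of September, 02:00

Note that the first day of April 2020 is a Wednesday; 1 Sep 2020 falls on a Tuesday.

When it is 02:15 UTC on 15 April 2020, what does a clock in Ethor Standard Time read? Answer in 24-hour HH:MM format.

11:30

1 April 2020 is a Wednesday, so the first Monday is April 6 and the third is April 20.
1 September 2020 is a Tuesday, so the first Friday is September 4 and the third is September 18.
At the standard offset (UTC+09:15), 02:15 UTC + 9h15m = 11:30 Ethor Standard Time standard time.
Daylight saving runs 20 April – 18 September; the standard-time date in Ethor Standard Time, 15 April 2020, is outside that window, so Ethor Standard Time is on standard time at UTC+09:15.
02:15 UTC + 9h15m = 11:30 local.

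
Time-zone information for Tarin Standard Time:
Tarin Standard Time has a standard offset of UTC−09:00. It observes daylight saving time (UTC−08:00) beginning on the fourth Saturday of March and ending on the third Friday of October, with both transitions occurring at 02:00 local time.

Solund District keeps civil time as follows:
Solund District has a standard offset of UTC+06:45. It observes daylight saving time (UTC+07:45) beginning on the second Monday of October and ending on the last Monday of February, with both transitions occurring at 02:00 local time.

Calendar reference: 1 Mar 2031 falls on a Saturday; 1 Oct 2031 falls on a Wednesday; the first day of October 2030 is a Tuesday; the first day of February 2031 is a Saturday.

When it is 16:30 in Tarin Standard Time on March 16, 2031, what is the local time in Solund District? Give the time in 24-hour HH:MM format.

1 March 2031 is a Saturday, so the first Saturday is March 1 and the fourth is March 22.
1 October 2031 is a Wednesday, so the first Friday is October 3 and the third is October 17.
March 16, 2031 is outside the daylight-saving period (22 March – 17 October), so Tarin Standard Time is on standard time, UTC−09:00.
16:30 Tarin Standard Time + 9h = 01:30 UTC (rolling into the next day, 17 March 2031).
1 October 2030 is a Tuesday, so the first Monday is October 7 and the second is October 14.
1 February 2031 is a Saturday, so Mondays fall on 3, 10, 17, 24; the last is February 24.
At the standard offset (UTC+06:45), 01:30 UTC + 6h45m = 08:15 Solund District standard time.
Daylight saving runs 14 October 2030 – 24 February 2031; the standard-time date in Solund District, March 17, 2031, is outside that window, so Solund District is on standard time at UTC+06:45.
01:30 UTC + 6h45m = 08:15 Solund District.

08:15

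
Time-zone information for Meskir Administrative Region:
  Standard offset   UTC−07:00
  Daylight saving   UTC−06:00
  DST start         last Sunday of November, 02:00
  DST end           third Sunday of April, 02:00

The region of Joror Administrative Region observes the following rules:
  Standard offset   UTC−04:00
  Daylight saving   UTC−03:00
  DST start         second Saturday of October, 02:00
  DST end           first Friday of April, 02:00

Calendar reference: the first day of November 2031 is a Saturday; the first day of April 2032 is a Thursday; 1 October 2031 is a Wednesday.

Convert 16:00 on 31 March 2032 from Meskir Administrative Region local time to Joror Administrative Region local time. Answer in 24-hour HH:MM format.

1 November 2031 is a Saturday, so Sundays fall on 2, 9, 16, 23, 30; the last is November 30.
1 April 2032 is a Thursday, so the first Sunday is April 4 and the third is April 18.
31 March 2032 lies within the daylight-saving period (30 November 2031 – 18 April 2032), so Meskir Administrative Region is on daylight time, UTC−06:00.
16:00 Meskir Administrative Region + 6h = 22:00 UTC.
1 October 2031 is a Wednesday, so the first Saturday is October 4 and the second is October 11.
1 April 2032 is a Thursday, so the first Friday is April 2.
At the standard offset (UTC−04:00), 22:00 UTC − 4h = 18:00 Joror Administrative Region standard time.
The standard-time date in Joror Administrative Region, 31 March 2032, falls between 11 October 2031 and 2 April 2032, so daylight saving is in effect and Joror Administrative Region is at UTC−03:00.
22:00 UTC − 3h = 19:00 Joror Administrative Region.

19:00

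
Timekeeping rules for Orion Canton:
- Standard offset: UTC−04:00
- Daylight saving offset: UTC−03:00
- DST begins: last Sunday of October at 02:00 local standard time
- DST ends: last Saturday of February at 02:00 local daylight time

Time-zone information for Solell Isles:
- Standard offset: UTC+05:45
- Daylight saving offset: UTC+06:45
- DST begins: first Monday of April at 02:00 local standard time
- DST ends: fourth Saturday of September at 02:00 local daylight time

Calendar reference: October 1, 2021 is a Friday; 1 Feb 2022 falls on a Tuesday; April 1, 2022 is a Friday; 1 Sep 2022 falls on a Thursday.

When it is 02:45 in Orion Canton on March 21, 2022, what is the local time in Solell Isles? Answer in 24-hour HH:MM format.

1 October 2021 is a Friday, so Sundays fall on 3, 10, 17, 24, 31; the last is October 31.
1 February 2022 is a Tuesday, so Saturdays fall on 5, 12, 19, 26; the last is February 26.
March 21, 2022 is outside the daylight-saving period (31 October 2021 – 26 February 2022), so Orion Canton is on standard time, UTC−04:00.
02:45 Orion Canton + 4h = 06:45 UTC.
1 April 2022 is a Friday, so the first Monday is April 4.
1 September 2022 is a Thursday, so the first Saturday is September 3 and the fourth is September 24.
At the standard offset (UTC+05:45), 06:45 UTC + 5h45m = 12:30 Solell Isles standard time.
Daylight saving runs 4 April – 24 September; the standard-time date in Solell Isles, March 21, 2022, is outside that window, so Solell Isles is on standard time at UTC+05:45.
06:45 UTC + 5h45m = 12:30 Solell Isles.

12:30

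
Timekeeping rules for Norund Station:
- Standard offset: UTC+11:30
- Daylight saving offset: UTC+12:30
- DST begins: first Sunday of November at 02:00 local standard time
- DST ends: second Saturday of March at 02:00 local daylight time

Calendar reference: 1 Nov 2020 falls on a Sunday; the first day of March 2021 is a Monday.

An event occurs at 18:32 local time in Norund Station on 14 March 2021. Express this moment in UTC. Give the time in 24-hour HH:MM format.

1 November 2020 is a Sunday, so the first Sunday is November 1.
1 March 2021 is a Monday, so the first Saturday is March 6 and the second is March 13.
14 March 2021 is outside the daylight-saving period (1 November 2020 – 13 March 2021), so Norund Station is on standard time, UTC+11:30.
18:32 local − 11h30m = 07:02 UTC.

07:02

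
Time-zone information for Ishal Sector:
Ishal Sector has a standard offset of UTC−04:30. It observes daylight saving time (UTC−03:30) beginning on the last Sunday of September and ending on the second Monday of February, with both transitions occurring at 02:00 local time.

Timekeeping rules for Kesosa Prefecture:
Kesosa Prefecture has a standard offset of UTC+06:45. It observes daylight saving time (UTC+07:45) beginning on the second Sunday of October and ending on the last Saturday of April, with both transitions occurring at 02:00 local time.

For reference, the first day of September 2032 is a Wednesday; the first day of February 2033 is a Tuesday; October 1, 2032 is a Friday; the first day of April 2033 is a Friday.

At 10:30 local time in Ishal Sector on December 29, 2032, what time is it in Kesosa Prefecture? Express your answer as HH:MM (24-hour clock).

1 September 2032 is a Wednesday, so Sundays fall on 5, 12, 19, 26; the last is September 26.
1 February 2033 is a Tuesday, so the first Monday is February 7 and the second is February 14.
Daylight saving runs 26 September 2032 – 14 February 2033; December 29, 2032 is inside that window, so Ishal Sector is at UTC−03:30.
10:30 Ishal Sector + 3h30m = 14:00 UTC.
1 October 2032 is a Friday, so the first Sunday is October 3 and the second is October 10.
1 April 2033 is a Friday, so Saturdays fall on 2, 9, 16, 23, 30; the last is April 30.
At the standard offset (UTC+06:45), 14:00 UTC + 6h45m = 20:45 Kesosa Prefecture standard time.
Daylight saving runs 10 October 2032 – 30 April 2033; the standard-time date in Kesosa Prefecture, December 29, 2032, is inside that window, so Kesosa Prefecture is at UTC+07:45.
14:00 UTC + 7h45m = 21:45 Kesosa Prefecture.

21:45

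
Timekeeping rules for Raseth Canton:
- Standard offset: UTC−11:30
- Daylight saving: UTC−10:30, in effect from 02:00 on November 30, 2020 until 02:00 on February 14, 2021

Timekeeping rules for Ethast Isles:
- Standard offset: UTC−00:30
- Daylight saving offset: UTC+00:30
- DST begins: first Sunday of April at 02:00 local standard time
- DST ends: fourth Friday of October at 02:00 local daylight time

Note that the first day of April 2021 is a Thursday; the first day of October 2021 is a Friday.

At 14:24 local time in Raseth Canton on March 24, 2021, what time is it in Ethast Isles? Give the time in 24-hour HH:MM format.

01:24

March 24, 2021 is outside the daylight-saving period (30 November 2020 – 14 February 2021), so Raseth Canton is on standard time, UTC−11:30.
14:24 Raseth Canton + 11h30m = 01:54 UTC (rolling into the next day, 25 March 2021).
1 April 2021 is a Thursday, so the first Sunday is April 4.
1 October 2021 is a Friday, so the first Friday is October 1 and the fourth is October 22.
At the standard offset (UTC−00:30), 01:54 UTC − 0h30m = 01:24 Ethast Isles standard time.
The standard-time date in Ethast Isles, March 25, 2021, is outside the daylight-saving period (4 April – 22 October), so Ethast Isles is on standard time, UTC−00:30.
01:54 UTC − 0h30m = 01:24 Ethast Isles.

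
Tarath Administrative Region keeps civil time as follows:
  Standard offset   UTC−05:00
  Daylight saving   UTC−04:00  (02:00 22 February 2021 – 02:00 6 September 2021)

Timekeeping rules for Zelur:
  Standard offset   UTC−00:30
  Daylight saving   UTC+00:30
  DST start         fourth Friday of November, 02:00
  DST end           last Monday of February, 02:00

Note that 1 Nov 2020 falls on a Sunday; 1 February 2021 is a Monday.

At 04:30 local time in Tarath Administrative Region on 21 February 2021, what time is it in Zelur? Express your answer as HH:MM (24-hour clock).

21 February 2021 does not fall between 22 February and 6 September, so daylight saving is not in effect and Tarath Administrative Region is at UTC−05:00.
04:30 Tarath Administrative Region + 5h = 09:30 UTC.
1 November 2020 is a Sunday, so the first Friday is November 6 and the fourth is November 27.
1 February 2021 is a Monday, so Mondays fall on 1, 8, 15, 22; the last is February 22.
At the standard offset (UTC−00:30), 09:30 UTC − 0h30m = 09:00 Zelur standard time.
The standard-time date in Zelur, 21 February 2021, lies within the daylight-saving period (27 November 2020 – 22 February 2021), so Zelur is on daylight time, UTC+00:30.
09:30 UTC + 0h30m = 10:00 Zelur.

10:00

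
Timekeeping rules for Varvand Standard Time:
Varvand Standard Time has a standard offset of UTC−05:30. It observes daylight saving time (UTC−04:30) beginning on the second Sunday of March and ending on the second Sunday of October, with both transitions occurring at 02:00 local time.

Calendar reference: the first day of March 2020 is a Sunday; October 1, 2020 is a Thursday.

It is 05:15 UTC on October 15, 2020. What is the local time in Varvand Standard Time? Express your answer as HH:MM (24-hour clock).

23:45

1 March 2020 is a Sunday, so the first Sunday is March 1 and the second is March 8.
1 October 2020 is a Thursday, so the first Sunday is October 4 and the second is October 11.
At the standard offset (UTC−05:30), 05:15 UTC − 5h30m = 23:45 Varvand Standard Time standard time (rolling into the previous day, 14 October 2020).
The standard-time date in Varvand Standard Time, October 14, 2020, is outside the daylight-saving period (8 March – 11 October), so Varvand Standard Time is on standard time, UTC−05:30.
05:15 UTC − 5h30m = 23:45 local (rolling into the previous day, 14 October 2020).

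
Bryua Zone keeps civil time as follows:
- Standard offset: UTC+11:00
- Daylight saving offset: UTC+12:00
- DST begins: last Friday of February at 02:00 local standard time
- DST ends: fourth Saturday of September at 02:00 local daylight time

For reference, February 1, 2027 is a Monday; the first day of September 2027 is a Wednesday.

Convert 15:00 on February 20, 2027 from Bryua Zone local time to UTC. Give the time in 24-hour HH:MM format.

04:00

1 February 2027 is a Monday, so Fridays fall on 5, 12, 19, 26; the last is February 26.
1 September 2027 is a Wednesday, so the first Saturday is September 4 and the fourth is September 25.
Daylight saving runs 26 February – 25 September; February 20, 2027 is outside that window, so Bryua Zone is on standard time at UTC+11:00.
15:00 local − 11h = 04:00 UTC.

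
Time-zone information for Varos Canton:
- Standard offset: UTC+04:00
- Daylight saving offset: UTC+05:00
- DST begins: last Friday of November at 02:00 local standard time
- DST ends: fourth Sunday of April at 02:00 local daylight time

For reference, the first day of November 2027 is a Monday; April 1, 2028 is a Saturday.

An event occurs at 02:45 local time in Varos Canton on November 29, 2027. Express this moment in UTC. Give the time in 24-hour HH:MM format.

1 November 2027 is a Monday, so Fridays fall on 5, 12, 19, 26; the last is November 26.
1 April 2028 is a Saturday, so the first Sunday is April 2 and the fourth is April 23.
November 29, 2027 lies within the daylight-saving period (26 November 2027 – 23 April 2028), so Varos Canton is on daylight time, UTC+05:00.
02:45 local − 5h = 21:45 UTC (rolling into the previous day, 28 November 2027).

21:45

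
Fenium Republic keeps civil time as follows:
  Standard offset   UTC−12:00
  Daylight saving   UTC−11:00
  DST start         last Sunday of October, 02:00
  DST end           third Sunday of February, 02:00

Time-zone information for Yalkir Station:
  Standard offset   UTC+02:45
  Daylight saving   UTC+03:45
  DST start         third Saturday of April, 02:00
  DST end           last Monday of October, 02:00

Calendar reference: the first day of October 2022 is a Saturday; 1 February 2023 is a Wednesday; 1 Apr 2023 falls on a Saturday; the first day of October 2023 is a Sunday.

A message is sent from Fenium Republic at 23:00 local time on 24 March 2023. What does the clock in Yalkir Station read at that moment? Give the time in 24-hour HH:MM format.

13:45

1 October 2022 is a Saturday, so Sundays fall on 2, 9, 16, 23, 30; the last is October 30.
1 February 2023 is a Wednesday, so the first Sunday is February 5 and the third is February 19.
24 March 2023 is outside the daylight-saving period (30 October 2022 – 19 February 2023), so Fenium Republic is on standard time, UTC−12:00.
23:00 Fenium Republic + 12h = 11:00 UTC (rolling into the next day, 25 March 2023).
1 April 2023 is a Saturday, so the first Saturday is April 1 and the third is April 15.
1 October 2023 is a Sunday, so Mondays fall on 2, 9, 16, 23, 30; the last is October 30.
At the standard offset (UTC+02:45), 11:00 UTC + 2h45m = 13:45 Yalkir Station standard time.
The standard-time date in Yalkir Station, 25 March 2023, is outside the daylight-saving period (15 April – 30 October), so Yalkir Station is on standard time, UTC+02:45.
11:00 UTC + 2h45m = 13:45 Yalkir Station.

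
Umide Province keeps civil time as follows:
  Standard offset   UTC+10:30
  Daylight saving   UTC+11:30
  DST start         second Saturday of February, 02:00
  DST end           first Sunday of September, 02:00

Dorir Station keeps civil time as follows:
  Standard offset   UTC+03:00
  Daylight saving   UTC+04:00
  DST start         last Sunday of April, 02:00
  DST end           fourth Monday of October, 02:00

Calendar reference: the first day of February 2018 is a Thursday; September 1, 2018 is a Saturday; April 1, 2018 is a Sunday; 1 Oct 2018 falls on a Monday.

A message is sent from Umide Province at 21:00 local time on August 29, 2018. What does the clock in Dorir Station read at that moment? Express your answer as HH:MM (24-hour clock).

1 February 2018 is a Thursday, so the first Saturday is February 3 and the second is February 10.
1 September 2018 is a Saturday, so the first Sunday is September 2.
Daylight saving runs 10 February – 2 September; August 29, 2018 is inside that window, so Umide Province is at UTC+11:30.
21:00 Umide Province − 11h30m = 09:30 UTC.
1 April 2018 is a Sunday, so Sundays fall on 1, 8, 15, 22, 29; the last is April 29.
1 October 2018 is a Monday, so the first Monday is October 1 and the fourth is October 22.
At the standard offset (UTC+03:00), 09:30 UTC + 3h = 12:30 Dorir Station standard time.
The standard-time date in Dorir Station, August 29, 2018, falls between 29 April and 22 October, so daylight saving is in effect and Dorir Station is at UTC+04:00.
09:30 UTC + 4h = 13:30 Dorir Station.

13:30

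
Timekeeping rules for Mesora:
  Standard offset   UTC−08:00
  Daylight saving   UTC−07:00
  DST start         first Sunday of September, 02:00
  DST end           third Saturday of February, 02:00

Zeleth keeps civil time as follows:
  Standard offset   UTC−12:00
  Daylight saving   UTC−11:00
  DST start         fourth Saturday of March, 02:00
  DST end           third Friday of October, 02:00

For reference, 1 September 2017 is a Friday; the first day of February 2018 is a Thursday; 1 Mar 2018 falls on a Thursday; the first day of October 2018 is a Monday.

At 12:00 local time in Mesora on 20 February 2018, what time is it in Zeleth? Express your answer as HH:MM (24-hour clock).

08:00

1 September 2017 is a Friday, so the first Sunday is September 3.
1 February 2018 is a Thursday, so the first Saturday is February 3 and the third is February 17.
20 February 2018 does not fall between 3 September 2017 and 17 February 2018, so daylight saving is not in effect and Mesora is at UTC−08:00.
12:00 Mesora + 8h = 20:00 UTC.
1 March 2018 is a Thursday, so the first Saturday is March 3 and the fourth is March 24.
1 October 2018 is a Monday, so the first Friday is October 5 and the third is October 19.
At the standard offset (UTC−12:00), 20:00 UTC − 12h = 08:00 Zeleth standard time.
The standard-time date in Zeleth, 20 February 2018, does not fall between 24 March and 19 October, so daylight saving is not in effect and Zeleth is at UTC−12:00.
20:00 UTC − 12h = 08:00 Zeleth.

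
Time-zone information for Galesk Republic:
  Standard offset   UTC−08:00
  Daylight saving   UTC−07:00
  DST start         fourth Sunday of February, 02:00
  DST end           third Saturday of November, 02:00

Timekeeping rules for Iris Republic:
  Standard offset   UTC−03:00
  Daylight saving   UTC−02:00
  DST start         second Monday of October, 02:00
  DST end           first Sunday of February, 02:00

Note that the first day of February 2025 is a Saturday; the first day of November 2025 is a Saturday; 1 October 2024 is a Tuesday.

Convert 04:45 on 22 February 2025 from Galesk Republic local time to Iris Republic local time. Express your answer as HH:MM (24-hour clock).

09:45

1 February 2025 is a Saturday, so the first Sunday is February 2 and the fourth is February 23.
1 November 2025 is a Saturday, so the first Saturday is November 1 and the third is November 15.
22 February 2025 does not fall between 23 February and 15 November, so daylight saving is not in effect and Galesk Republic is at UTC−08:00.
04:45 Galesk Republic + 8h = 12:45 UTC.
1 October 2024 is a Tuesday, so the first Monday is October 7 and the second is October 14.
1 February 2025 is a Saturday, so the first Sunday is February 2.
At the standard offset (UTC−03:00), 12:45 UTC − 3h = 09:45 Iris Republic standard time.
Daylight saving runs 14 October 2024 – 2 February 2025; the standard-time date in Iris Republic, 22 February 2025, is outside that window, so Iris Republic is on standard time at UTC−03:00.
12:45 UTC − 3h = 09:45 Iris Republic.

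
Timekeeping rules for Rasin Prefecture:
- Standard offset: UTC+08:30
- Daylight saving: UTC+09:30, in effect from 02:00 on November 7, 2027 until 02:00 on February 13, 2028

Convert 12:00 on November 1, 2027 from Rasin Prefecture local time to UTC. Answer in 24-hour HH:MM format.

03:30

November 1, 2027 does not fall between 7 November 2027 and 13 February 2028, so daylight saving is not in effect and Rasin Prefecture is at UTC+08:30.
12:00 local − 8h30m = 03:30 UTC.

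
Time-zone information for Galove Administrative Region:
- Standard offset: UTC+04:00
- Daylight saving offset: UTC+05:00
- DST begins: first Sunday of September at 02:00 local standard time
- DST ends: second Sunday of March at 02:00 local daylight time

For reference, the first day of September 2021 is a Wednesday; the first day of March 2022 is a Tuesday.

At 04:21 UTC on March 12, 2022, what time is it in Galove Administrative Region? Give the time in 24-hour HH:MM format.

1 September 2021 is a Wednesday, so the first Sunday is September 5.
1 March 2022 is a Tuesday, so the first Sunday is March 6 and the second is March 13.
At the standard offset (UTC+04:00), 04:21 UTC + 4h = 08:21 Galove Administrative Region standard time.
The standard-time date in Galove Administrative Region, March 12, 2022, falls between 5 September 2021 and 13 March 2022, so daylight saving is in effect and Galove Administrative Region is at UTC+05:00.
04:21 UTC + 5h = 09:21 local.

09:21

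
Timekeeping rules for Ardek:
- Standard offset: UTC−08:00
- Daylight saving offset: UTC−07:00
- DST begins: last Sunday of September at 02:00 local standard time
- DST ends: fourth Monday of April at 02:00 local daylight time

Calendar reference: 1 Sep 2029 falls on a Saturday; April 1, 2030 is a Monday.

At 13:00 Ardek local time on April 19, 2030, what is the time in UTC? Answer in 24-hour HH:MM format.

1 September 2029 is a Saturday, so Sundays fall on 2, 9, 16, 23, 30; the last is September 30.
1 April 2030 is a Monday, so the first Monday is April 1 and the fourth is April 22.
April 19, 2030 lies within the daylight-saving period (30 September 2029 – 22 April 2030), so Ardek is on daylight time, UTC−07:00.
13:00 local + 7h = 20:00 UTC.

20:00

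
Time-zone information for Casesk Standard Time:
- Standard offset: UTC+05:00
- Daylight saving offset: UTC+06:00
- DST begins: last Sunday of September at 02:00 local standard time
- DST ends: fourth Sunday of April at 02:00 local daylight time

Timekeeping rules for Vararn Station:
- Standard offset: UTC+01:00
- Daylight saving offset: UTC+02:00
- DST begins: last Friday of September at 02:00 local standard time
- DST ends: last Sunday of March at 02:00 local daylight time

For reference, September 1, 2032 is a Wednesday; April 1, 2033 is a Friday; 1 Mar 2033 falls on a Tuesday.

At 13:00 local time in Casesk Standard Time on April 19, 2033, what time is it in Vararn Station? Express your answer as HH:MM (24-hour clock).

08:00

1 September 2032 is a Wednesday, so Sundays fall on 5, 12, 19, 26; the last is September 26.
1 April 2033 is a Friday, so the first Sunday is April 3 and the fourth is April 24.
April 19, 2033 lies within the daylight-saving period (26 September 2032 – 24 April 2033), so Casesk Standard Time is on daylight time, UTC+06:00.
13:00 Casesk Standard Time − 6h = 07:00 UTC.
1 September 2032 is a Wednesday, so Fridays fall on 3, 10, 17, 24; the last is September 24.
1 March 2033 is a Tuesday, so Sundays fall on 6, 13, 20, 27; the last is March 27.
At the standard offset (UTC+01:00), 07:00 UTC + 1h = 08:00 Vararn Station standard time.
The standard-time date in Vararn Station, April 19, 2033, does not fall between 24 September 2032 and 27 March 2033, so daylight saving is not in effect and Vararn Station is at UTC+01:00.
07:00 UTC + 1h = 08:00 Vararn Station.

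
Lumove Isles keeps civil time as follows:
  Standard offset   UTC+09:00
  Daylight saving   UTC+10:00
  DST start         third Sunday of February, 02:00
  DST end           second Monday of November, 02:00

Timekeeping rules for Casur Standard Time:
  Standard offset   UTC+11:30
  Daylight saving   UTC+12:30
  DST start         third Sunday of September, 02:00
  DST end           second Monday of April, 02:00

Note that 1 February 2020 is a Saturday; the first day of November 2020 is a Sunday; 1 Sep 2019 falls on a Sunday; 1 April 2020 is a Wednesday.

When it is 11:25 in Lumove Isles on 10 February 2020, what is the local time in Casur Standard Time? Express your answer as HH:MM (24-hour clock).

1 February 2020 is a Saturday, so the first Sunday is February 2 and the third is February 16.
1 November 2020 is a Sunday, so the first Monday is November 2 and the second is November 9.
Daylight saving runs 16 February – 9 November; 10 February 2020 is outside that window, so Lumove Isles is on standard time at UTC+09:00.
11:25 Lumove Isles − 9h = 02:25 UTC.
1 September 2019 is a Sunday, so the first Sunday is September 1 and the third is September 15.
1 April 2020 is a Wednesday, so the first Monday is April 6 and the second is April 13.
At the standard offset (UTC+11:30), 02:25 UTC + 11h30m = 13:55 Casur Standard Time standard time.
Daylight saving runs 15 September 2019 – 13 April 2020; the standard-time date in Casur Standard Time, 10 February 2020, is inside that window, so Casur Standard Time is at UTC+12:30.
02:25 UTC + 12h30m = 14:55 Casur Standard Time.

14:55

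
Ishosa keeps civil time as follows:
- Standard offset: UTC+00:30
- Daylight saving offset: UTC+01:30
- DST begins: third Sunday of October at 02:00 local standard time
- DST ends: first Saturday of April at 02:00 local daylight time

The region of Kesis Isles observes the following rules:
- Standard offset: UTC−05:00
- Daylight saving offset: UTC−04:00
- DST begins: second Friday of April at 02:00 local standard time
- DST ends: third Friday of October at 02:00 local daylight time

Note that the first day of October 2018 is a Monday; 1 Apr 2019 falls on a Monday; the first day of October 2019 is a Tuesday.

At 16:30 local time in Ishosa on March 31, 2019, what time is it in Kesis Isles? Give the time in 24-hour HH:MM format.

10:00

1 October 2018 is a Monday, so the first Sunday is October 7 and the third is October 21.
1 April 2019 is a Monday, so the first Saturday is April 6.
March 31, 2019 lies within the daylight-saving period (21 October 2018 – 6 April 2019), so Ishosa is on daylight time, UTC+01:30.
16:30 Ishosa − 1h30m = 15:00 UTC.
1 April 2019 is a Monday, so the first Friday is April 5 and the second is April 12.
1 October 2019 is a Tuesday, so the first Friday is October 4 and the third is October 18.
At the standard offset (UTC−05:00), 15:00 UTC − 5h = 10:00 Kesis Isles standard time.
The standard-time date in Kesis Isles, March 31, 2019, is outside the daylight-saving period (12 April – 18 October), so Kesis Isles is on standard time, UTC−05:00.
15:00 UTC − 5h = 10:00 Kesis Isles.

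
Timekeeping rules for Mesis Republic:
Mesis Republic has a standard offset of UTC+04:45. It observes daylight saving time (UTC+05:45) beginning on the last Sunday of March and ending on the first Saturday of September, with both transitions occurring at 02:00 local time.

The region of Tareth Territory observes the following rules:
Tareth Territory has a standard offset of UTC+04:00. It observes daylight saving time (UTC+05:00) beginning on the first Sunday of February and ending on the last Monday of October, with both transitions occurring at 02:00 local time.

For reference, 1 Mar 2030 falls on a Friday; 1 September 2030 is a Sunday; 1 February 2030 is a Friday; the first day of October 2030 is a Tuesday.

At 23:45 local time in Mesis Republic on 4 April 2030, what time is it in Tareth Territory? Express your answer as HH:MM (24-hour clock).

23:00

1 March 2030 is a Friday, so Sundays fall on 3, 10, 17, 24, 31; the last is March 31.
1 September 2030 is a Sunday, so the first Saturday is September 7.
4 April 2030 falls between 31 March and 7 September, so daylight saving is in effect and Mesis Republic is at UTC+05:45.
23:45 Mesis Republic − 5h45m = 18:00 UTC.
1 February 2030 is a Friday, so the first Sunday is February 3.
1 October 2030 is a Tuesday, so Mondays fall on 7, 14, 21, 28; the last is October 28.
At the standard offset (UTC+04:00), 18:00 UTC + 4h = 22:00 Tareth Territory standard time.
The standard-time date in Tareth Territory, 4 April 2030, falls between 3 February and 28 October, so daylight saving is in effect and Tareth Territory is at UTC+05:00.
18:00 UTC + 5h = 23:00 Tareth Territory.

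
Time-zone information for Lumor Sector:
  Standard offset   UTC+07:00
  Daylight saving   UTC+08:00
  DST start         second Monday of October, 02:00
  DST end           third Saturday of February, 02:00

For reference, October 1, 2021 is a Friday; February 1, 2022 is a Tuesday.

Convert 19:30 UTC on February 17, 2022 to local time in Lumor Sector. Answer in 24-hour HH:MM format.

1 October 2021 is a Friday, so the first Monday is October 4 and the second is October 11.
1 February 2022 is a Tuesday, so the first Saturday is February 5 and the third is February 19.
At the standard offset (UTC+07:00), 19:30 UTC + 7h = 02:30 Lumor Sector standard time (rolling into the next day, 18 February 2022).
Daylight saving runs 11 October 2021 – 19 February 2022; the standard-time date in Lumor Sector, February 18, 2022, is inside that window, so Lumor Sector is at UTC+08:00.
19:30 UTC + 8h = 03:30 local (rolling into the next day, 18 February 2022).

03:30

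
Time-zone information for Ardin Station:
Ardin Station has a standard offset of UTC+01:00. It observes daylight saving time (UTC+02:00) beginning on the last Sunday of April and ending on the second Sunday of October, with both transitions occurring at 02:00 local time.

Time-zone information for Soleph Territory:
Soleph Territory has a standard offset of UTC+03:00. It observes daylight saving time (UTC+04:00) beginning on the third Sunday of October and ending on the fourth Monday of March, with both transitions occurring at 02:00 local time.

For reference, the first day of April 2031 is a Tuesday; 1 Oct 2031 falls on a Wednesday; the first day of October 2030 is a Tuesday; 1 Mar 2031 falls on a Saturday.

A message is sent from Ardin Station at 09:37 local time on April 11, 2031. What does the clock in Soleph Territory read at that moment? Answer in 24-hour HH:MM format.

11:37

1 April 2031 is a Tuesday, so Sundays fall on 6, 13, 20, 27; the last is April 27.
1 October 2031 is a Wednesday, so the first Sunday is October 5 and the second is October 12.
April 11, 2031 does not fall between 27 April and 12 October, so daylight saving is not in effect and Ardin Station is at UTC+01:00.
09:37 Ardin Station − 1h = 08:37 UTC.
1 October 2030 is a Tuesday, so the first Sunday is October 6 and the third is October 20.
1 March 2031 is a Saturday, so the first Monday is March 3 and the fourth is March 24.
At the standard offset (UTC+03:00), 08:37 UTC + 3h = 11:37 Soleph Territory standard time.
Daylight saving runs 20 October 2030 – 24 March 2031; the standard-time date in Soleph Territory, April 11, 2031, is outside that window, so Soleph Territory is on standard time at UTC+03:00.
08:37 UTC + 3h = 11:37 Soleph Territory.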